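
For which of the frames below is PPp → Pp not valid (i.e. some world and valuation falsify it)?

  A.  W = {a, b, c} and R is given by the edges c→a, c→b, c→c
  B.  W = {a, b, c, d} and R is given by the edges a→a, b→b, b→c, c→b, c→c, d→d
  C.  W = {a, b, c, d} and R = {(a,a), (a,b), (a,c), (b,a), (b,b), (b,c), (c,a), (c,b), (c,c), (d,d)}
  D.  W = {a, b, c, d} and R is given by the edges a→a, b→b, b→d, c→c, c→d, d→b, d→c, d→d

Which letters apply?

The schema PPp → Pp is the dual of axiom 4; it is valid on a frame iff R is transitive.
(A) R is transitive (R is closed under composition), so the schema is valid here.
(B) R is transitive (R is closed under composition), so the schema is valid here.
(C) R is transitive (R is closed under composition), so the schema is valid here.
(D) R is not transitive (b R d and d R c but not b R c), so the schema fails here.

D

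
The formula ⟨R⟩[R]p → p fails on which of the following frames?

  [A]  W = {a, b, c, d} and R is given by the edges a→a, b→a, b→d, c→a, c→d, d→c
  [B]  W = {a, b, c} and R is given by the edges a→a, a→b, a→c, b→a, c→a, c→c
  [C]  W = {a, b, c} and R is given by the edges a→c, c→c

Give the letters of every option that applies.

A, C

The schema ⟨R⟩[R]p → p is the dual of axiom B; it is valid on a frame iff R is symmetric.
(A) R is not symmetric (b R a but not a R b), so the schema fails here.
(B) R is symmetric (every R-edge is matched by its reverse), so the schema is valid here.
(C) R is not symmetric (a R c but not c R a), so the schema fails here.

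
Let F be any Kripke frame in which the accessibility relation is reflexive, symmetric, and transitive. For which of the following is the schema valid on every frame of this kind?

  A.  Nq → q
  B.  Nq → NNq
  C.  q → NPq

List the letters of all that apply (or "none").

A relation that is reflexive, symmetric, and transitive is also euclidean and serial.
(A) Nq → q (axiom T) characterises the reflexive frames. Every such R is reflexive — valid.
(B) Nq → NNq is axiom 4; it is valid on a frame exactly when R is transitive. Every such R is transitive, so valid.
(C) q → NPq (axiom B) characterises the symmetric frames. Every such R is symmetric — valid.

A, B, C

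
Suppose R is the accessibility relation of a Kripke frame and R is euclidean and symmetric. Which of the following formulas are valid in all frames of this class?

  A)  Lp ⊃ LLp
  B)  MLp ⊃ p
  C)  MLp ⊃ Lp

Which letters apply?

A, B, C

A symmetric euclidean relation is transitive (uRv and vRw give vRu by symmetry, then uRw by the euclidean condition, applied at v).
(A) Lp ⊃ LLp is axiom 4; it is valid on a frame exactly when R is transitive. Every such R is transitive, so valid.
(B) MLp ⊃ p (the dual of axiom B) characterises the symmetric frames. Every such R is symmetric — valid.
(C) MLp ⊃ Lp is the dual of axiom 5; it is valid on a frame exactly when R is euclidean. Every such R is euclidean, so valid.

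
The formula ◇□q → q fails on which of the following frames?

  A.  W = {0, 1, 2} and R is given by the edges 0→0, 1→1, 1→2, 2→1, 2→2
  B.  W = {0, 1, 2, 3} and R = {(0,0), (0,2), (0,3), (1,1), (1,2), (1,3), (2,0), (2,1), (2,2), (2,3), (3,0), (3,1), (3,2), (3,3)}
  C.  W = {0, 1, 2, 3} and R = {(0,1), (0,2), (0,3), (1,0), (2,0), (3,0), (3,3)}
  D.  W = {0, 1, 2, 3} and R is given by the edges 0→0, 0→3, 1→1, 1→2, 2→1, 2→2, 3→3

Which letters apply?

D

The schema ◇□q → q is the dual of axiom B; it is valid on a frame iff R is symmetric.
(A) R is symmetric (every R-edge is matched by its reverse), so the schema is valid here.
(B) R is symmetric (every R-edge is matched by its reverse), so the schema is valid here.
(C) R is symmetric (every R-edge is matched by its reverse), so the schema is valid here.
(D) R is not symmetric (0 R 3 but not 3 R 0), so the schema fails here.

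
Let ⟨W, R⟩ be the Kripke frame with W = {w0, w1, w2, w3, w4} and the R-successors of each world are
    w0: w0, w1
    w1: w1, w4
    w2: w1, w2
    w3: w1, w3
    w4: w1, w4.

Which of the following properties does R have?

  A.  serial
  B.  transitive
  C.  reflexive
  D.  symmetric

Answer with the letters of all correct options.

(A) serial: every world has an R-successor.
(B) not transitive: w0 R w1 and w1 R w4 but not w0 R w4.
(C) reflexive: each world relates to itself.
(D) not symmetric: w0 R w1 but not w1 R w0.

A, C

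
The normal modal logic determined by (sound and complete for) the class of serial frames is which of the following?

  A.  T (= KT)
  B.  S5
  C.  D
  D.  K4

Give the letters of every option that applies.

C

(A) T (= KT) is determined by the class of reflexive frames.
(B) S5 is determined by the class of reflexive, symmetric, and transitive frames.
(C) D is determined by exactly this class.
(D) K4 is determined by the class of transitive frames.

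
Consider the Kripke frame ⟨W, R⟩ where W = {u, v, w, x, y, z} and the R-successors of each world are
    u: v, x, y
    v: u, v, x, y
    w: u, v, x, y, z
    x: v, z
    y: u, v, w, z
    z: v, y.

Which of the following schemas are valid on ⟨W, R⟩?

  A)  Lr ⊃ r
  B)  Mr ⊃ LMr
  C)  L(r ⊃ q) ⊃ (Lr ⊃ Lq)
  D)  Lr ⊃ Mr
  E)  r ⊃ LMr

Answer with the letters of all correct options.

R is not reflexive: not u R u.
R is not symmetric: u R x but not x R u.
R is not euclidean: u R x and u R y but not x R y.
R is serial: every world has an R-successor.
(A) Lr ⊃ r is axiom T; it is valid on a frame exactly when R is reflexive. R is not reflexive, so not valid.
(B) Mr ⊃ LMr is axiom 5; it is valid on a frame exactly when R is euclidean. R is not euclidean, so not valid.
(C) L(r ⊃ q) ⊃ (Lr ⊃ Lq) is the K axiom; it holds on all frames — valid.
(D) Lr ⊃ Mr (axiom D) characterises the serial frames. R is serial — valid.
(E) r ⊃ LMr is axiom B; it is valid on a frame exactly when R is symmetric. R is not symmetric, so not valid.

C, D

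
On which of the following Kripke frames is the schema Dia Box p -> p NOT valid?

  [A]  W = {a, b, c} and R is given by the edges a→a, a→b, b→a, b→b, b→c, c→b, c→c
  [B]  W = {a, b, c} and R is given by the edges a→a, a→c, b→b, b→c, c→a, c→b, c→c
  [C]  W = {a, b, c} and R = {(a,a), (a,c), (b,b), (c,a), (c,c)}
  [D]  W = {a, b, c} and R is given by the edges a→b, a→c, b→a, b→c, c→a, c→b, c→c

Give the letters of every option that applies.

none

The schema Dia Box p -> p is the dual of axiom B; it is valid on a frame iff R is symmetric.
(A) R is symmetric (every R-edge is matched by its reverse), so the schema is valid here.
(B) R is symmetric (every R-edge is matched by its reverse), so the schema is valid here.
(C) R is symmetric (every R-edge is matched by its reverse), so the schema is valid here.
(D) R is symmetric (every R-edge is matched by its reverse), so the schema is valid here.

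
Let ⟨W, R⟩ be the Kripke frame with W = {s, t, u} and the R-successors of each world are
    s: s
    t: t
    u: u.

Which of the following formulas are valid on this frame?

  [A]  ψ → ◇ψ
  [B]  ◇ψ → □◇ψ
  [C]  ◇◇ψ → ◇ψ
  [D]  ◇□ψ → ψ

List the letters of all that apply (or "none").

A, B, C, D

R is reflexive: each world relates to itself.
R is symmetric: every R-edge is matched by its reverse.
R is transitive: R is closed under composition.
R is euclidean: any two R-successors of the same world are R-related.
(A) the dual of axiom T: valid iff R is reflexive. R is reflexive — valid.
(B) ◇ψ → □◇ψ is axiom 5, which corresponds to the euclidean property. R is euclidean — valid.
(C) ◇◇ψ → ◇ψ is the dual of axiom 4, which corresponds to transitivity. R is transitive — valid.
(D) ◇□ψ → ψ is the dual of axiom B; it is valid on a frame exactly when R is symmetric. R is symmetric, so valid.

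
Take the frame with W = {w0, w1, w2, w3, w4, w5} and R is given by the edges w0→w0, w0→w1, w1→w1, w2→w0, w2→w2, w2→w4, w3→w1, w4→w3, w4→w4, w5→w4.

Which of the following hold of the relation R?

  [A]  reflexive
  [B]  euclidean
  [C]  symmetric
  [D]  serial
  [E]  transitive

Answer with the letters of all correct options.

D

(A) not reflexive: not w3 R w3.
(B) not euclidean: w0 R w1 and w0 R w0 but not w1 R w0.
(C) not symmetric: w0 R w1 but not w1 R w0.
(D) serial: every world has an R-successor.
(E) not transitive: w2 R w0 and w0 R w1 but not w2 R w1.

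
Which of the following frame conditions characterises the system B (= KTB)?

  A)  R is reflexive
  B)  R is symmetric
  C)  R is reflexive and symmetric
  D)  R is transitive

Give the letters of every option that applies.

(A) this class determines T (= KT), not B (= KTB).
(B) this class determines KB, not B (= KTB).
(C) B (= KTB) is sound and complete for exactly this class.
(D) this class determines K4, not B (= KTB).

C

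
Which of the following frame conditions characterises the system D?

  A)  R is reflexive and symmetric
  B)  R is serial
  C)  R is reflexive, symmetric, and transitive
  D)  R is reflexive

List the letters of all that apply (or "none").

(A) this class determines B (= KTB), not D.
(B) D is sound and complete for exactly this class.
(C) this class determines S5, not D.
(D) this class determines T (= KT), not D.

B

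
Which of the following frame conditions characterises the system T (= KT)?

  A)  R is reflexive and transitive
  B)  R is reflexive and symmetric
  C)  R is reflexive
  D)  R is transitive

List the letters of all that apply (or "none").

C

(A) this class determines S4, not T (= KT).
(B) this class determines B (= KTB), not T (= KT).
(C) T (= KT) is sound and complete for exactly this class.
(D) this class determines K4, not T (= KT).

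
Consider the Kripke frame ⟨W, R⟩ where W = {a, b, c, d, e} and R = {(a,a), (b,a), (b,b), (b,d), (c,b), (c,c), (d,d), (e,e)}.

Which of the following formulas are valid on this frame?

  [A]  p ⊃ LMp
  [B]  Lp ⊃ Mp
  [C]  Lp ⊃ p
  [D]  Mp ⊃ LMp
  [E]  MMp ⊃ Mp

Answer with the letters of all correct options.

B, C

R is reflexive: each world relates to itself.
R is not symmetric: b R a but not a R b.
R is not transitive: c R b and b R a but not c R a.
R is not euclidean: b R a and b R b but not a R b.
R is serial: every world has an R-successor.
(A) p ⊃ LMp is axiom B; it is valid on a frame exactly when R is symmetric. R is not symmetric, so not valid.
(B) Lp ⊃ Mp is axiom D; it is valid on a frame exactly when R is serial. R is serial, so valid.
(C) Lp ⊃ p is axiom T; it is valid on a frame exactly when R is reflexive. R is reflexive, so valid.
(D) Mp ⊃ LMp is axiom 5, which corresponds to the euclidean property. R is not euclidean — not valid.
(E) MMp ⊃ Mp is the dual of axiom 4, which corresponds to transitivity. R is not transitive — not valid.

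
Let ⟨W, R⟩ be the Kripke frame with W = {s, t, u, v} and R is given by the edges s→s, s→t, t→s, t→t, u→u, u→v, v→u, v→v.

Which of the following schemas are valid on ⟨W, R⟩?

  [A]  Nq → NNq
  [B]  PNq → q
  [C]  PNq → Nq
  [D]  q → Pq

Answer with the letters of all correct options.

A, B, C, D

R is reflexive: each world relates to itself.
R is symmetric: every R-edge is matched by its reverse.
R is transitive: R is closed under composition.
R is euclidean: any two R-successors of the same world are R-related.
(A) Nq → NNq is axiom 4; it is valid on a frame exactly when R is transitive. R is transitive, so valid.
(B) PNq → q (the dual of axiom B) characterises the symmetric frames. R is symmetric — valid.
(C) PNq → Nq (the dual of axiom 5) characterises the euclidean frames. R is euclidean — valid.
(D) q → Pq is the dual of axiom T, which corresponds to reflexivity. R is reflexive — valid.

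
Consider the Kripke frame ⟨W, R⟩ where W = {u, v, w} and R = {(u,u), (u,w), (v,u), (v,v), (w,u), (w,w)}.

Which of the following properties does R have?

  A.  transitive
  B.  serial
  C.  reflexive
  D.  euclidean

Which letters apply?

B, C

(A) not transitive: v R u and u R w but not v R w.
(B) serial: every world has an R-successor.
(C) reflexive: each world relates to itself.
(D) not euclidean: v R u and v R v but not u R v.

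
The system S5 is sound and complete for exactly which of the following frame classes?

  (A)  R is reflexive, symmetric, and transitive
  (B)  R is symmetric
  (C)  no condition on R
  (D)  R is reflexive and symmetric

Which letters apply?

A

(A) S5 is sound and complete for exactly this class.
(B) this class determines KB, not S5.
(C) this class determines K, not S5.
(D) this class determines B (= KTB), not S5.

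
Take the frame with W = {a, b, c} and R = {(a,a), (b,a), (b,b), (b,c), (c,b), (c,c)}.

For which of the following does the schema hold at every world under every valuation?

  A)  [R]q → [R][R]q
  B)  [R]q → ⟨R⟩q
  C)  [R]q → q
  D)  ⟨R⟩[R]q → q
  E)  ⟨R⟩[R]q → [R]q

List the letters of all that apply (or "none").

R is reflexive: each world relates to itself.
R is not symmetric: b R a but not a R b.
R is not transitive: c R b and b R a but not c R a.
R is not euclidean: b R a and b R b but not a R b.
R is serial: every world has an R-successor.
(A) [R]q → [R][R]q is axiom 4; it is valid on a frame exactly when R is transitive. R is not transitive, so not valid.
(B) axiom D: valid iff R is serial. R is serial — valid.
(C) [R]q → q is axiom T, which corresponds to reflexivity. R is reflexive — valid.
(D) ⟨R⟩[R]q → q is the dual of axiom B, which corresponds to symmetry. R is not symmetric — not valid.
(E) ⟨R⟩[R]q → [R]q is the dual of axiom 5; it is valid on a frame exactly when R is euclidean. R is not euclidean, so not valid.

B, C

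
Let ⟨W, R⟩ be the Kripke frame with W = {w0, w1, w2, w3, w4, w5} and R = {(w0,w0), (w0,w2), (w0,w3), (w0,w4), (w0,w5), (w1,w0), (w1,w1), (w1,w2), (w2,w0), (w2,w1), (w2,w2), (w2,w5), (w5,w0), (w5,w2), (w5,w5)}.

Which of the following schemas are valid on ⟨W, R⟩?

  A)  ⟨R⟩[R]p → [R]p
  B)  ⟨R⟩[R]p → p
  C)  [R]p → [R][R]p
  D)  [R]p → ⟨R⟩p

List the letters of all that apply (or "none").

none

R is not symmetric: w0 R w3 but not w3 R w0.
R is not transitive: w0 R w2 and w2 R w1 but not w0 R w1.
R is not euclidean: w0 R w2 and w0 R w3 but not w2 R w3.
R is not serial: w3 has no R-successor.
(A) ⟨R⟩[R]p → [R]p (the dual of axiom 5) characterises the euclidean frames. R is not euclidean — not valid.
(B) ⟨R⟩[R]p → p is the dual of axiom B, which corresponds to symmetry. R is not symmetric — not valid.
(C) [R]p → [R][R]p is axiom 4; it is valid on a frame exactly when R is transitive. R is not transitive, so not valid.
(D) [R]p → ⟨R⟩p is axiom D; it is valid on a frame exactly when R is serial. R is not serial, so not valid.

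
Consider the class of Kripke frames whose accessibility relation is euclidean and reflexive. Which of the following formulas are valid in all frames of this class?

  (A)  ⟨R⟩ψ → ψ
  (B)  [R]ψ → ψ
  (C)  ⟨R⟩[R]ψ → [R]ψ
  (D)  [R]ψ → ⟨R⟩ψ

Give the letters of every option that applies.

B, C, D

A reflexive euclidean relation is also symmetric (from wRw and wRv the euclidean condition gives vRw) and hence transitive; it is an equivalence relation.
(A) ⟨R⟩ψ → ψ is valid only on frames where every R-edge is a self-loop. Such an R need not be a subset of the identity — not valid.
(B) [R]ψ → ψ is axiom T, which corresponds to reflexivity. Every such R is reflexive — valid.
(C) ⟨R⟩[R]ψ → [R]ψ is the dual of axiom 5, which corresponds to the euclidean property. Every such R is euclidean — valid.
(D) [R]ψ → ⟨R⟩ψ is axiom D, which corresponds to seriality. Every such R is serial — valid.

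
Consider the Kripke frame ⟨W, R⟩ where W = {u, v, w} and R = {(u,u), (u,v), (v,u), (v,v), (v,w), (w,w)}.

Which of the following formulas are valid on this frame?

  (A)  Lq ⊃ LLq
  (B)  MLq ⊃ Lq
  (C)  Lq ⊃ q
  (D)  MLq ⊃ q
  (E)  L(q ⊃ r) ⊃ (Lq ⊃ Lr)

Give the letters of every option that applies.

R is reflexive: each world relates to itself.
R is not symmetric: v R w but not w R v.
R is not transitive: u R v and v R w but not u R w.
R is not euclidean: v R u and v R w but not u R w.
(A) Lq ⊃ LLq is axiom 4; it is valid on a frame exactly when R is transitive. R is not transitive, so not valid.
(B) MLq ⊃ Lq is the dual of axiom 5; it is valid on a frame exactly when R is euclidean. R is not euclidean, so not valid.
(C) Lq ⊃ q is axiom T, which corresponds to reflexivity. R is reflexive — valid.
(D) MLq ⊃ q is the dual of axiom B, which corresponds to symmetry. R is not symmetric — not valid.
(E) this is just K, valid on every normal frame.

C, E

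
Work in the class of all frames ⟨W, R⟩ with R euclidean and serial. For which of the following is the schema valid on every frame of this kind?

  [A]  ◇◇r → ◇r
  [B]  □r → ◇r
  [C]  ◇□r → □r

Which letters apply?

B, C

(A) ◇◇r → ◇r is the dual of axiom 4; it is valid on a frame exactly when R is transitive. Such an R need not be transitive, so not valid.
(B) axiom D: valid iff R is serial. Every such R is serial — valid.
(C) ◇□r → □r is the dual of axiom 5, which corresponds to the euclidean property. Every such R is euclidean — valid.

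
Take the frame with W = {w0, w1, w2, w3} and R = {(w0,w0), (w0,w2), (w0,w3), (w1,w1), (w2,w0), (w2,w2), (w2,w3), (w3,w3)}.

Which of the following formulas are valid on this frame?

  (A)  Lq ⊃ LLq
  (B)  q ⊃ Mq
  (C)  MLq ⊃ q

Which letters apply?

A, B

R is reflexive: each world relates to itself.
R is not symmetric: w0 R w3 but not w3 R w0.
R is transitive: R is closed under composition.
(A) Lq ⊃ LLq is axiom 4, which corresponds to transitivity. R is transitive — valid.
(B) q ⊃ Mq is the dual of axiom T, which corresponds to reflexivity. R is reflexive — valid.
(C) the dual of axiom B: valid iff R is symmetric. R is not symmetric — not valid.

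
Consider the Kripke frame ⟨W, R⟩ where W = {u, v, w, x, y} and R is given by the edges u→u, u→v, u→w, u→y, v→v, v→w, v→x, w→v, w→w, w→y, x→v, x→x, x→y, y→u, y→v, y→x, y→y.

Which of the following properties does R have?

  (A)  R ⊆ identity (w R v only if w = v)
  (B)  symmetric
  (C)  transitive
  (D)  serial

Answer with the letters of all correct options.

D

(A) not ⊆ identity: u R v with u ≠ v.
(B) not symmetric: u R v but not v R u.
(C) not transitive: u R v and v R x but not u R x.
(D) serial: every world has an R-successor.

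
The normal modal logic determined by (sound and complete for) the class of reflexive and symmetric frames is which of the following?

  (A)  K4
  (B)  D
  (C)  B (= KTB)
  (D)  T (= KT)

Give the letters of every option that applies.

C

(A) K4 is determined by the class of transitive frames.
(B) D is determined by the class of serial frames.
(C) B (= KTB) is determined by exactly this class.
(D) T (= KT) is determined by the class of reflexive frames.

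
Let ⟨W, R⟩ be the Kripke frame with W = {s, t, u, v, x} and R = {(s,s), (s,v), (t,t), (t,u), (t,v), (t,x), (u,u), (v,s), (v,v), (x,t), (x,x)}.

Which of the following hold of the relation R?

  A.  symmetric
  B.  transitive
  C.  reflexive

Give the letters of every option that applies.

C

(A) not symmetric: t R u but not u R t.
(B) not transitive: t R v and v R s but not t R s.
(C) reflexive: each world relates to itself.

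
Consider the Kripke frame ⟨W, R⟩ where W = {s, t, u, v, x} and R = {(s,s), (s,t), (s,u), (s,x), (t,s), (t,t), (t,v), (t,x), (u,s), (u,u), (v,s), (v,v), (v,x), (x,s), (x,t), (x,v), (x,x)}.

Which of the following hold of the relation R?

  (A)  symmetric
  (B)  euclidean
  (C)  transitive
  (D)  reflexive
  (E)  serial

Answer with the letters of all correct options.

D, E

(A) not symmetric: t R v but not v R t.
(B) not euclidean: s R t and s R u but not t R u.
(C) not transitive: s R t and t R v but not s R v.
(D) reflexive: each world relates to itself.
(E) serial: every world has an R-successor.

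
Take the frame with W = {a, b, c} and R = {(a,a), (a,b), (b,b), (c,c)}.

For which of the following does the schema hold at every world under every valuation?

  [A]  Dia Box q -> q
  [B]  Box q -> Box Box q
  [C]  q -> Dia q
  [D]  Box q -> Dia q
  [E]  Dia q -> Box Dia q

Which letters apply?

B, C, D

R is reflexive: each world relates to itself.
R is not symmetric: a R b but not b R a.
R is transitive: R is closed under composition.
R is not euclidean: a R b and a R a but not b R a.
R is serial: every world has an R-successor.
(A) Dia Box q -> q (the dual of axiom B) characterises the symmetric frames. R is not symmetric — not valid.
(B) Box q -> Box Box q is axiom 4; it is valid on a frame exactly when R is transitive. R is transitive, so valid.
(C) q -> Dia q (the dual of axiom T) characterises the reflexive frames. R is reflexive — valid.
(D) axiom D: valid iff R is serial. R is serial — valid.
(E) axiom 5: valid iff R is euclidean. R is not euclidean — not valid.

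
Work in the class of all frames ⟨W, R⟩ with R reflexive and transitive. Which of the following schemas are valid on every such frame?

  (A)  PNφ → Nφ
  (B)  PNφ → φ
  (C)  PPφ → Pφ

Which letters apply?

C

Reflexive relations are serial.
(A) PNφ → Nφ is the dual of axiom 5; it is valid on a frame exactly when R is euclidean. Such an R need not be euclidean, so not valid.
(B) the dual of axiom B: valid iff R is symmetric. Such an R need not be symmetric — not valid.
(C) the dual of axiom 4: valid iff R is transitive. Every such R is transitive — valid.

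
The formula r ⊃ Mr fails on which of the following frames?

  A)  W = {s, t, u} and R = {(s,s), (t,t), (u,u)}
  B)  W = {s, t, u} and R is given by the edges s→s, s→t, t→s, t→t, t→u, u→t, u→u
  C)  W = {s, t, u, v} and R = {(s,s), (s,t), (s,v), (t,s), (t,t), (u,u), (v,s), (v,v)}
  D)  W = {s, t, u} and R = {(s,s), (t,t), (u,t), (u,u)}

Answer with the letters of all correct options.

The schema r ⊃ Mr is the dual of axiom T; it is valid on a frame iff R is reflexive.
(A) R is reflexive (each world relates to itself), so the schema is valid here.
(B) R is reflexive (each world relates to itself), so the schema is valid here.
(C) R is reflexive (each world relates to itself), so the schema is valid here.
(D) R is reflexive (each world relates to itself), so the schema is valid here.

none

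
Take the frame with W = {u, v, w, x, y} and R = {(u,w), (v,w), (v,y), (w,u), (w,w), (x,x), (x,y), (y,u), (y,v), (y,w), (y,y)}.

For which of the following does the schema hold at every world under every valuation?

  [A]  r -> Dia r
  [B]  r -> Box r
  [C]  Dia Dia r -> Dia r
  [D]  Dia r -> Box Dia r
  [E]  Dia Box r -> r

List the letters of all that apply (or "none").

R is not reflexive: not u R u.
R is not symmetric: v R w but not w R v.
R is not transitive: u R w and w R u but not u R u.
R is not euclidean: v R w and v R y but not w R y.
R is not a subset of the identity: u R w with u ≠ w.
(A) r -> Dia r is the dual of axiom T, which corresponds to reflexivity. R is not reflexive — not valid.
(B) r -> Box r is valid only on frames where every R-edge is a self-loop. Here R ⊄ identity — not valid.
(C) Dia Dia r -> Dia r (the dual of axiom 4) characterises the transitive frames. R is not transitive — not valid.
(D) Dia r -> Box Dia r is axiom 5; it is valid on a frame exactly when R is euclidean. R is not euclidean, so not valid.
(E) Dia Box r -> r is the dual of axiom B, which corresponds to symmetry. R is not symmetric — not valid.

none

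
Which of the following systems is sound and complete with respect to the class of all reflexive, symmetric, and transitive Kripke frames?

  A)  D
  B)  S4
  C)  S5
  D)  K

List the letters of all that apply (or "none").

C

(A) D is determined by the class of serial frames.
(B) S4 is determined by the class of reflexive and transitive frames.
(C) S5 is determined by exactly this class.
(D) K is determined by the class of arbitrary frames.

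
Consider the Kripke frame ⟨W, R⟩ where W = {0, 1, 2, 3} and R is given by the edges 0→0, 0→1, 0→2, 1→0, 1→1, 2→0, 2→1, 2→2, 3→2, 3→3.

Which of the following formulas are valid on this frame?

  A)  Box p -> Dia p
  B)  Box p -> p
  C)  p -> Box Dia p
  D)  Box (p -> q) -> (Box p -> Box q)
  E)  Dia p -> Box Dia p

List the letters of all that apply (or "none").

R is reflexive: each world relates to itself.
R is not symmetric: 2 R 1 but not 1 R 2.
R is not euclidean: 0 R 1 and 0 R 2 but not 1 R 2.
R is serial: every world has an R-successor.
(A) Box p -> Dia p is axiom D, which corresponds to seriality. R is serial — valid.
(B) Box p -> p is axiom T, which corresponds to reflexivity. R is reflexive — valid.
(C) axiom B: valid iff R is symmetric. R is not symmetric — not valid.
(D) this is just K, valid on every normal frame.
(E) Dia p -> Box Dia p (axiom 5) characterises the euclidean frames. R is not euclidean — not valid.

A, B, D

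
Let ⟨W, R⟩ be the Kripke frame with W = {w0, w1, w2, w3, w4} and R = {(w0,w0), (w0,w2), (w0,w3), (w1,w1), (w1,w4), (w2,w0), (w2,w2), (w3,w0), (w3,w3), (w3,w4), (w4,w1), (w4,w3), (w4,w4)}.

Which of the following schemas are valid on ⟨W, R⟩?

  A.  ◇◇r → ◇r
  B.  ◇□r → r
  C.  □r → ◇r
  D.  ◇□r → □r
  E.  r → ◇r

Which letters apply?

R is reflexive: each world relates to itself.
R is symmetric: every R-edge is matched by its reverse.
R is not transitive: w0 R w3 and w3 R w4 but not w0 R w4.
R is not euclidean: w0 R w2 and w0 R w3 but not w2 R w3.
R is serial: every world has an R-successor.
(A) the dual of axiom 4: valid iff R is transitive. R is not transitive — not valid.
(B) ◇□r → r is the dual of axiom B; it is valid on a frame exactly when R is symmetric. R is symmetric, so valid.
(C) axiom D: valid iff R is serial. R is serial — valid.
(D) ◇□r → □r (the dual of axiom 5) characterises the euclidean frames. R is not euclidean — not valid.
(E) r → ◇r (the dual of axiom T) characterises the reflexive frames. R is reflexive — valid.

B, C, E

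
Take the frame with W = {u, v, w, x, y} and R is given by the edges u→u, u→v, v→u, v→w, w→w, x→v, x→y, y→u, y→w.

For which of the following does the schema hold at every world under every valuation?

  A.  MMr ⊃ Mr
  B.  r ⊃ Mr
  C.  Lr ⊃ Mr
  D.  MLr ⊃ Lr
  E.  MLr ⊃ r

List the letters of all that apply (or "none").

C

R is not reflexive: not v R v.
R is not symmetric: v R w but not w R v.
R is not transitive: u R v and v R w but not u R w.
R is not euclidean: v R u and v R w but not u R w.
R is serial: every world has an R-successor.
(A) MMr ⊃ Mr is the dual of axiom 4; it is valid on a frame exactly when R is transitive. R is not transitive, so not valid.
(B) the dual of axiom T: valid iff R is reflexive. R is not reflexive — not valid.
(C) axiom D: valid iff R is serial. R is serial — valid.
(D) MLr ⊃ Lr is the dual of axiom 5, which corresponds to the euclidean property. R is not euclidean — not valid.
(E) MLr ⊃ r is the dual of axiom B; it is valid on a frame exactly when R is symmetric. R is not symmetric, so not valid.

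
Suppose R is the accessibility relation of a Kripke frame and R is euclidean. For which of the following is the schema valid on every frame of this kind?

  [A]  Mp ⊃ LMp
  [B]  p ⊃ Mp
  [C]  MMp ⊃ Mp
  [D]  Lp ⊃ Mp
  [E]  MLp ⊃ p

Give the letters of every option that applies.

A

(A) axiom 5: valid iff R is euclidean. Every such R is euclidean — valid.
(B) p ⊃ Mp is the dual of axiom T; it is valid on a frame exactly when R is reflexive. Such an R need not be reflexive, so not valid.
(C) MMp ⊃ Mp (the dual of axiom 4) characterises the transitive frames. Such an R need not be transitive — not valid.
(D) Lp ⊃ Mp is axiom D; it is valid on a frame exactly when R is serial. Such an R need not be serial, so not valid.
(E) MLp ⊃ p is the dual of axiom B; it is valid on a frame exactly when R is symmetric. Such an R need not be symmetric, so not valid.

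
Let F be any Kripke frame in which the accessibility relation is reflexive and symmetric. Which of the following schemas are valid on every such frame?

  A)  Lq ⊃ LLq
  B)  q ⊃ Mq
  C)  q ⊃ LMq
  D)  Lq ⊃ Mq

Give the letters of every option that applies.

Reflexive relations are serial.
(A) Lq ⊃ LLq (axiom 4) characterises the transitive frames. Such an R need not be transitive — not valid.
(B) the dual of axiom T: valid iff R is reflexive. Every such R is reflexive — valid.
(C) q ⊃ LMq is axiom B, which corresponds to symmetry. Every such R is symmetric — valid.
(D) Lq ⊃ Mq is axiom D; it is valid on a frame exactly when R is serial. Every such R is serial, so valid.

B, C, D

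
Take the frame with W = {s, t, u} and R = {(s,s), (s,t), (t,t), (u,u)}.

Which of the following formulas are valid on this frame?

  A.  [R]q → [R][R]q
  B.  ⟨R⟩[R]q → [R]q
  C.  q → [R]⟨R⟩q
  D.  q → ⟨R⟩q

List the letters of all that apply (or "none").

A, D

R is reflexive: each world relates to itself.
R is not symmetric: s R t but not t R s.
R is transitive: R is closed under composition.
R is not euclidean: s R t and s R s but not t R s.
(A) axiom 4: valid iff R is transitive. R is transitive — valid.
(B) ⟨R⟩[R]q → [R]q is the dual of axiom 5, which corresponds to the euclidean property. R is not euclidean — not valid.
(C) axiom B: valid iff R is symmetric. R is not symmetric — not valid.
(D) q → ⟨R⟩q (the dual of axiom T) characterises the reflexive frames. R is reflexive — valid.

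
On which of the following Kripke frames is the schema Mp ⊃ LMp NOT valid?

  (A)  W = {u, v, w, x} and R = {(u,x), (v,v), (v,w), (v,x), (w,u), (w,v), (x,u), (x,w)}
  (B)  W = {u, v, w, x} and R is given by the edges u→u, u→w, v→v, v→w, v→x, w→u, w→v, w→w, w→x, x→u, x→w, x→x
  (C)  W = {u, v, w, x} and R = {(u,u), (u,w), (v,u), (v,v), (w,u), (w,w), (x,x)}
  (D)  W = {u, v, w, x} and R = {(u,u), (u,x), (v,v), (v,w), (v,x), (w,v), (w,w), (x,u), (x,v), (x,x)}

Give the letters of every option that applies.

A, B, C, D

The schema Mp ⊃ LMp is axiom 5; it is valid on a frame iff R is euclidean.
(A) R is not euclidean (v R w and v R x but not w R x), so the schema fails here.
(B) R is not euclidean (v R x and v R v but not x R v), so the schema fails here.
(C) R is not euclidean (v R u and v R v but not u R v), so the schema fails here.
(D) R is not euclidean (v R w and v R x but not w R x), so the schema fails here.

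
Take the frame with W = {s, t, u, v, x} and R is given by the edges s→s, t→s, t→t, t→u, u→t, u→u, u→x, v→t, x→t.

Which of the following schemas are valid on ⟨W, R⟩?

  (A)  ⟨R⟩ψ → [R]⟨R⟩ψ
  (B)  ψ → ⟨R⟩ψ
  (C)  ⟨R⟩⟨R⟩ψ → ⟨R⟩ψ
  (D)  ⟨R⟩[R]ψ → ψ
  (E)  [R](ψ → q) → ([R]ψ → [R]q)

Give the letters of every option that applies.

E

R is not reflexive: not v R v.
R is not symmetric: t R s but not s R t.
R is not transitive: t R u and u R x but not t R x.
R is not euclidean: t R s and t R t but not s R t.
(A) ⟨R⟩ψ → [R]⟨R⟩ψ is axiom 5; it is valid on a frame exactly when R is euclidean. R is not euclidean, so not valid.
(B) the dual of axiom T: valid iff R is reflexive. R is not reflexive — not valid.
(C) ⟨R⟩⟨R⟩ψ → ⟨R⟩ψ is the dual of axiom 4, which corresponds to transitivity. R is not transitive — not valid.
(D) ⟨R⟩[R]ψ → ψ is the dual of axiom B; it is valid on a frame exactly when R is symmetric. R is not symmetric, so not valid.
(E) [R](ψ → q) → ([R]ψ → [R]q) is the K axiom; it holds on all frames — valid.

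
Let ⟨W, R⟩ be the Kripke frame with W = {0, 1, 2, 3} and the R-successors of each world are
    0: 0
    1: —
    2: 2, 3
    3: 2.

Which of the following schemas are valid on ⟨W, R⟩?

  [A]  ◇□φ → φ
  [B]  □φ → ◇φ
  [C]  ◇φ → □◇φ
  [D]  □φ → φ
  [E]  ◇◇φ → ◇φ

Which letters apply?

R is not reflexive: not 1 R 1.
R is symmetric: every R-edge is matched by its reverse.
R is not transitive: 3 R 2 and 2 R 3 but not 3 R 3.
R is not euclidean: 2 R 3 and 2 R 3 but not 3 R 3.
R is not serial: 1 has no R-successor.
(A) ◇□φ → φ (the dual of axiom B) characterises the symmetric frames. R is symmetric — valid.
(B) □φ → ◇φ is axiom D, which corresponds to seriality. R is not serial — not valid.
(C) ◇φ → □◇φ is axiom 5, which corresponds to the euclidean property. R is not euclidean — not valid.
(D) □φ → φ (axiom T) characterises the reflexive frames. R is not reflexive — not valid.
(E) ◇◇φ → ◇φ is the dual of axiom 4; it is valid on a frame exactly when R is transitive. R is not transitive, so not valid.

A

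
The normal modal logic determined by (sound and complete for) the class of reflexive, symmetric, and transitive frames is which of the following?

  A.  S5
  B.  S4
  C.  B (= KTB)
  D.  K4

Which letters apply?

(A) S5 is determined by exactly this class.
(B) S4 is determined by the class of reflexive and transitive frames.
(C) B (= KTB) is determined by the class of reflexive and symmetric frames.
(D) K4 is determined by the class of transitive frames.

A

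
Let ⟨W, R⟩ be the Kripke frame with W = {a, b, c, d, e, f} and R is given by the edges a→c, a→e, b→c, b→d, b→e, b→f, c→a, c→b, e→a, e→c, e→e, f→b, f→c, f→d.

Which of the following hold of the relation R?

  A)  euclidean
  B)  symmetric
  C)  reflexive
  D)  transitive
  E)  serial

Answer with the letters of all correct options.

(A) not euclidean: a R c and a R e but not c R e.
(B) not symmetric: b R d but not d R b.
(C) not reflexive: not a R a.
(D) not transitive: a R c and c R a but not a R a.
(E) not serial: d has no R-successor.

none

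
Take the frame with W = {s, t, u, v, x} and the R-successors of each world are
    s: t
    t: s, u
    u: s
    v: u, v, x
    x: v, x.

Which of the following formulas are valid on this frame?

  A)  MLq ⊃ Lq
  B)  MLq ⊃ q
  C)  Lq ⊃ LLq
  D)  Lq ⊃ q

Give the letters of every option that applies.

none

R is not reflexive: not s R s.
R is not symmetric: t R u but not u R t.
R is not transitive: s R t and t R s but not s R s.
R is not euclidean: t R s and t R u but not s R u.
(A) MLq ⊃ Lq is the dual of axiom 5; it is valid on a frame exactly when R is euclidean. R is not euclidean, so not valid.
(B) the dual of axiom B: valid iff R is symmetric. R is not symmetric — not valid.
(C) axiom 4: valid iff R is transitive. R is not transitive — not valid.
(D) Lq ⊃ q is axiom T; it is valid on a frame exactly when R is reflexive. R is not reflexive, so not valid.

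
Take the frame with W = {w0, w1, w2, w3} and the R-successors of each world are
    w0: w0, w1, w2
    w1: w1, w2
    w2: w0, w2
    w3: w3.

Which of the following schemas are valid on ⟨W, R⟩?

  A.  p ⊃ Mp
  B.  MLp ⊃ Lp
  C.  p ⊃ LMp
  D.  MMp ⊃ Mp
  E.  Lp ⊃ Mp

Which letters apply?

R is reflexive: each world relates to itself.
R is not symmetric: w0 R w1 but not w1 R w0.
R is not transitive: w1 R w2 and w2 R w0 but not w1 R w0.
R is not euclidean: w0 R w1 and w0 R w0 but not w1 R w0.
R is serial: every world has an R-successor.
(A) p ⊃ Mp (the dual of axiom T) characterises the reflexive frames. R is reflexive — valid.
(B) MLp ⊃ Lp is the dual of axiom 5, which corresponds to the euclidean property. R is not euclidean — not valid.
(C) p ⊃ LMp (axiom B) characterises the symmetric frames. R is not symmetric — not valid.
(D) MMp ⊃ Mp is the dual of axiom 4; it is valid on a frame exactly when R is transitive. R is not transitive, so not valid.
(E) Lp ⊃ Mp is axiom D, which corresponds to seriality. R is serial — valid.

A, E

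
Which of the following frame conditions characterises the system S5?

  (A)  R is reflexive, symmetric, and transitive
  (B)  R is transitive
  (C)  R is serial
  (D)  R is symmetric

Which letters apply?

A

(A) S5 is sound and complete for exactly this class.
(B) this class determines K4, not S5.
(C) this class determines D, not S5.
(D) this class determines KB, not S5.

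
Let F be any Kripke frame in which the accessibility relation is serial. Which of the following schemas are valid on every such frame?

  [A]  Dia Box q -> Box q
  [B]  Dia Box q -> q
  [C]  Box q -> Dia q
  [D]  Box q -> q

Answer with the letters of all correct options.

C

(A) Dia Box q -> Box q is the dual of axiom 5; it is valid on a frame exactly when R is euclidean. Such an R need not be euclidean, so not valid.
(B) Dia Box q -> q (the dual of axiom B) characterises the symmetric frames. Such an R need not be symmetric — not valid.
(C) axiom D: valid iff R is serial. Every such R is serial — valid.
(D) Box q -> q is axiom T; it is valid on a frame exactly when R is reflexive. Such an R need not be reflexive, so not valid.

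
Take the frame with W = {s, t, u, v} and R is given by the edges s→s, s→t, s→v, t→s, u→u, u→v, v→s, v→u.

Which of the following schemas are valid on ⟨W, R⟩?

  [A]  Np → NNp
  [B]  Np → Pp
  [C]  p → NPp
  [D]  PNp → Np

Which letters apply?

R is symmetric: every R-edge is matched by its reverse.
R is not transitive: s R v and v R u but not s R u.
R is not euclidean: s R t and s R v but not t R v.
R is serial: every world has an R-successor.
(A) Np → NNp is axiom 4; it is valid on a frame exactly when R is transitive. R is not transitive, so not valid.
(B) Np → Pp is axiom D, which corresponds to seriality. R is serial — valid.
(C) p → NPp (axiom B) characterises the symmetric frames. R is symmetric — valid.
(D) PNp → Np is the dual of axiom 5, which corresponds to the euclidean property. R is not euclidean — not valid.

B, C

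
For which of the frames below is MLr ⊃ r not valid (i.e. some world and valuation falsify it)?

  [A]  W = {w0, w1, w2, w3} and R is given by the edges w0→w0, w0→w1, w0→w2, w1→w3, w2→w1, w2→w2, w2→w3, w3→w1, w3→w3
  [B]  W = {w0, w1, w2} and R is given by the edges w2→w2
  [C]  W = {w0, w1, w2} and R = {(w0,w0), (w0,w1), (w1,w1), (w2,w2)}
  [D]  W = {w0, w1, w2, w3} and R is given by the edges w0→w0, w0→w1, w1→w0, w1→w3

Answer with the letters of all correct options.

A, C, D

The schema MLr ⊃ r is the dual of axiom B; it is valid on a frame iff R is symmetric.
(A) R is not symmetric (w0 R w1 but not w1 R w0), so the schema fails here.
(B) R is symmetric (every R-edge is matched by its reverse), so the schema is valid here.
(C) R is not symmetric (w0 R w1 but not w1 R w0), so the schema fails here.
(D) R is not symmetric (w1 R w3 but not w3 R w1), so the schema fails here.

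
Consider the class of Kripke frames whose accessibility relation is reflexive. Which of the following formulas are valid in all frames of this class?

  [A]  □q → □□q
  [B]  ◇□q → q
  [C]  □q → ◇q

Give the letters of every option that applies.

C

A reflexive relation is serial.
(A) □q → □□q (axiom 4) characterises the transitive frames. Such an R need not be transitive — not valid.
(B) ◇□q → q is the dual of axiom B; it is valid on a frame exactly when R is symmetric. Such an R need not be symmetric, so not valid.
(C) axiom D: valid iff R is serial. Every such R is serial — valid.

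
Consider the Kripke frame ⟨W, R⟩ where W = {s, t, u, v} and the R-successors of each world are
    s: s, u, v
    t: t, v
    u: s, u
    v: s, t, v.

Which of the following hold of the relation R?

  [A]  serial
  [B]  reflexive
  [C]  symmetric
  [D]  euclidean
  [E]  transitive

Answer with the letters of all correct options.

(A) serial: every world has an R-successor.
(B) reflexive: each world relates to itself.
(C) symmetric: every R-edge is matched by its reverse.
(D) not euclidean: s R u and s R v but not u R v.
(E) not transitive: s R v and v R t but not s R t.

A, B, C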